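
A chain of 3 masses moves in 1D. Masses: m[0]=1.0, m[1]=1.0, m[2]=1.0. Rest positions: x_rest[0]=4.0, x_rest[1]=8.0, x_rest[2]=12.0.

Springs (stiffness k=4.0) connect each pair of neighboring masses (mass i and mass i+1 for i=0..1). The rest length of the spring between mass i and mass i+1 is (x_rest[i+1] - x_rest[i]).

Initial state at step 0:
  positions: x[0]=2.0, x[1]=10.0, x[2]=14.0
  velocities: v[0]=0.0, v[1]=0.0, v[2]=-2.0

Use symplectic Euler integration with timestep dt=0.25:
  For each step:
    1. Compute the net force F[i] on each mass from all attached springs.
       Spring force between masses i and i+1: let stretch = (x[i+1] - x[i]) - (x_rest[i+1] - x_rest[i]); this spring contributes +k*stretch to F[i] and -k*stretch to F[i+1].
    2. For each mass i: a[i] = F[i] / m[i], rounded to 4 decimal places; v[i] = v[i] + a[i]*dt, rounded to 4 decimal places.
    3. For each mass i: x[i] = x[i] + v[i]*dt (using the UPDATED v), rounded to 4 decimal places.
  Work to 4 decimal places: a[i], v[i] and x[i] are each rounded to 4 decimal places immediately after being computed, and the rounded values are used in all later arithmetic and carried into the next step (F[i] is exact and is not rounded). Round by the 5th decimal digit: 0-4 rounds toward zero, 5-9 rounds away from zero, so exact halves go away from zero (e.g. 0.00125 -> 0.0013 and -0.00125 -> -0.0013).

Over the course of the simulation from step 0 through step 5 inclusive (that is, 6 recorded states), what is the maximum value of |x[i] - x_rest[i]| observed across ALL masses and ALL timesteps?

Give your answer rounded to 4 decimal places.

Step 0: x=[2.0000 10.0000 14.0000] v=[0.0000 0.0000 -2.0000]
Step 1: x=[3.0000 9.0000 13.5000] v=[4.0000 -4.0000 -2.0000]
Step 2: x=[4.5000 7.6250 12.8750] v=[6.0000 -5.5000 -2.5000]
Step 3: x=[5.7813 6.7813 11.9375] v=[5.1250 -3.3750 -3.7500]
Step 4: x=[6.3126 6.9766 10.7110] v=[2.1250 0.7812 -4.9062]
Step 5: x=[6.0099 7.9395 9.5509] v=[-1.2110 3.8516 -4.6406]
Max displacement = 2.4491

Answer: 2.4491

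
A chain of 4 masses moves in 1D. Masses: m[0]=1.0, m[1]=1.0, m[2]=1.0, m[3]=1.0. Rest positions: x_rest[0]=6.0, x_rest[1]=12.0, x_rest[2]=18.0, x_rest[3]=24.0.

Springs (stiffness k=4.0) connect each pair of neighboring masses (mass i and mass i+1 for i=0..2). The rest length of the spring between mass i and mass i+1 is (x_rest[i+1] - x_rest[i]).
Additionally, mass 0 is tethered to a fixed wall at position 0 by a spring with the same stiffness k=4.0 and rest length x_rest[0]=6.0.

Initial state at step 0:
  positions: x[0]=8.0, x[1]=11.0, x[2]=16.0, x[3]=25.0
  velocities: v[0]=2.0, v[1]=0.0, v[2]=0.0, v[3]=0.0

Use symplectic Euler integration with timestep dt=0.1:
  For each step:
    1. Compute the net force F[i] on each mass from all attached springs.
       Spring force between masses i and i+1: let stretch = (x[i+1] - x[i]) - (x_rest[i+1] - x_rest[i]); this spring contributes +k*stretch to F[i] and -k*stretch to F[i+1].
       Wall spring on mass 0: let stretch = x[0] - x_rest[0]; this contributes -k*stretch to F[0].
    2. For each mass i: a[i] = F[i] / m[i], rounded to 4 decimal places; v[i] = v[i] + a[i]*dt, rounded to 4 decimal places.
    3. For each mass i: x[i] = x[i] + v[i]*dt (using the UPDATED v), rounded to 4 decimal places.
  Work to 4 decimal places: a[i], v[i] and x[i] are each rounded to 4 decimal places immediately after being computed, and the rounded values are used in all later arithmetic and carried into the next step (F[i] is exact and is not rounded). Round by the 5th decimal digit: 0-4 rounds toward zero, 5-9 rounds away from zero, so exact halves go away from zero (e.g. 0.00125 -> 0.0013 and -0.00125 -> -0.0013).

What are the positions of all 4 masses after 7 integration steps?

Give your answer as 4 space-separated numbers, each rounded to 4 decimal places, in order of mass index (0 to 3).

Step 0: x=[8.0000 11.0000 16.0000 25.0000] v=[2.0000 0.0000 0.0000 0.0000]
Step 1: x=[8.0000 11.0800 16.1600 24.8800] v=[0.0000 0.8000 1.6000 -1.2000]
Step 2: x=[7.8032 11.2400 16.4656 24.6512] v=[-1.9680 1.6000 3.0560 -2.2880]
Step 3: x=[7.4317 11.4716 16.8896 24.3350] v=[-3.7146 2.3155 4.2400 -3.1622]
Step 4: x=[6.9246 11.7583 17.3947 23.9610] v=[-5.0713 2.8667 5.0510 -3.7404]
Step 5: x=[6.3338 12.0771 17.9370 23.5643] v=[-5.9077 3.1878 5.4230 -3.9669]
Step 6: x=[5.7194 12.4005 18.4700 23.1825] v=[-6.1439 3.2344 5.3300 -3.8178]
Step 7: x=[5.1435 12.6995 18.9487 22.8522] v=[-5.7592 2.9898 4.7872 -3.3028]

Answer: 5.1435 12.6995 18.9487 22.8522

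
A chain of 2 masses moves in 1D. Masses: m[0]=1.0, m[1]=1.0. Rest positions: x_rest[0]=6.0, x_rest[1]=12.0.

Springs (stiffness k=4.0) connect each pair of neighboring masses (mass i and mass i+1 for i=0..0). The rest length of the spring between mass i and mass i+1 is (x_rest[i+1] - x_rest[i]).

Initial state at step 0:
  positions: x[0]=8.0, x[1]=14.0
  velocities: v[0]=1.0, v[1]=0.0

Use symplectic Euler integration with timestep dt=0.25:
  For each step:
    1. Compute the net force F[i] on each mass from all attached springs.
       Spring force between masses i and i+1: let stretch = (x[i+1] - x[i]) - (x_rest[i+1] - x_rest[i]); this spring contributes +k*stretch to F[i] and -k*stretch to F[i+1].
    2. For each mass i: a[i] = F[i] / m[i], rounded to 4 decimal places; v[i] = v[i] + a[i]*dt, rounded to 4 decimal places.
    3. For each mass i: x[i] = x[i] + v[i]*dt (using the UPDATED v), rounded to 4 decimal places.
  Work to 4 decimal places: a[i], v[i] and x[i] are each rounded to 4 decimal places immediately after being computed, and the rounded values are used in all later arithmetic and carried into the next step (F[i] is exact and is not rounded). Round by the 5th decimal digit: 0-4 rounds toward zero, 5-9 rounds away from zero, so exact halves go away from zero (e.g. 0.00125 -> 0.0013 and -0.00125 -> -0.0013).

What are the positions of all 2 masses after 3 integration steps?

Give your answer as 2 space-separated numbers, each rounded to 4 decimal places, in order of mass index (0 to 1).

Answer: 8.5313 14.2188

Derivation:
Step 0: x=[8.0000 14.0000] v=[1.0000 0.0000]
Step 1: x=[8.2500 14.0000] v=[1.0000 0.0000]
Step 2: x=[8.4375 14.0625] v=[0.7500 0.2500]
Step 3: x=[8.5313 14.2188] v=[0.3750 0.6250]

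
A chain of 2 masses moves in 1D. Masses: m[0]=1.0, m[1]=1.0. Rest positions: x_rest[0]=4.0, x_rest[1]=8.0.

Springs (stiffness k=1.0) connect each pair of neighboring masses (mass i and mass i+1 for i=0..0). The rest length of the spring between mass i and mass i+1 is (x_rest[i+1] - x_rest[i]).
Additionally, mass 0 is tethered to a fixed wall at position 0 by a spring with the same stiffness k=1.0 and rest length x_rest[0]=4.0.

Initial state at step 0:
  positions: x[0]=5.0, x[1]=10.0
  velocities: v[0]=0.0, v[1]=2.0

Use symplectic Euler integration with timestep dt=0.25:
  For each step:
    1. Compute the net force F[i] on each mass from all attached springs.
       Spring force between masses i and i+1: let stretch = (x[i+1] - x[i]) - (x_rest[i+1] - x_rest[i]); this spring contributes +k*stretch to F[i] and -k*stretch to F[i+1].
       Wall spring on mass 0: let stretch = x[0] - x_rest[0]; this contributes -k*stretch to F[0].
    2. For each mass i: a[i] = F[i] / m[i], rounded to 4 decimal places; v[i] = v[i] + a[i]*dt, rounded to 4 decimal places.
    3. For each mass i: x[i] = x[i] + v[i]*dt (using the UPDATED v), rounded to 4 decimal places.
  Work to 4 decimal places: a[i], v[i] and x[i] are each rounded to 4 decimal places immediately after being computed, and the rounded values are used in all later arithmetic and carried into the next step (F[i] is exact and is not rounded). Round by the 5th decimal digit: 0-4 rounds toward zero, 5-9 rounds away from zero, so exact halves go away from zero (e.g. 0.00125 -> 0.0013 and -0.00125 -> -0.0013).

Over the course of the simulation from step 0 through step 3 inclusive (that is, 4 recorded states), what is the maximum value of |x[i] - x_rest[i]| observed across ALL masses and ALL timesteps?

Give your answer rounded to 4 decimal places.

Step 0: x=[5.0000 10.0000] v=[0.0000 2.0000]
Step 1: x=[5.0000 10.4375] v=[0.0000 1.7500]
Step 2: x=[5.0274 10.7852] v=[0.1094 1.3906]
Step 3: x=[5.1004 11.0230] v=[0.2920 0.9512]
Max displacement = 3.0230

Answer: 3.0230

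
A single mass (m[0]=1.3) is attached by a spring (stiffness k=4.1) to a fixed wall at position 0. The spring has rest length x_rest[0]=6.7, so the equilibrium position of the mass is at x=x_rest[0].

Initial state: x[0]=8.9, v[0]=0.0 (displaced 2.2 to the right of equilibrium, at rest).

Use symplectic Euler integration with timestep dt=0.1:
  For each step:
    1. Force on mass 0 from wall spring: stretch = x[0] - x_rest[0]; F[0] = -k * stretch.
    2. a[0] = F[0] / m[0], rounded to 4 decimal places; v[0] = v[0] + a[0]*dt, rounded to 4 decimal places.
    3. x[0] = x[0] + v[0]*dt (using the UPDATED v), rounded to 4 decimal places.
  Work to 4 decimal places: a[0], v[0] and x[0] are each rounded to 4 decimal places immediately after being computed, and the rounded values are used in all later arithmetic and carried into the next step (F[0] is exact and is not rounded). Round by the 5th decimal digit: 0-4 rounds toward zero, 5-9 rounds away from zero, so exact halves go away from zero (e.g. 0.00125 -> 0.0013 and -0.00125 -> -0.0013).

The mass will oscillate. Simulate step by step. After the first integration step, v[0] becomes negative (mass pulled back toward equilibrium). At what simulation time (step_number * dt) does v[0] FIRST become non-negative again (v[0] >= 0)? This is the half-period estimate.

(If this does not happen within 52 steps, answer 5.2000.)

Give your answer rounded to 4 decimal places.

Step 0: x=[8.9000] v=[0.0000]
Step 1: x=[8.8306] v=[-0.6939]
Step 2: x=[8.6940] v=[-1.3659]
Step 3: x=[8.4945] v=[-1.9948]
Step 4: x=[8.2384] v=[-2.5608]
Step 5: x=[7.9338] v=[-3.0460]
Step 6: x=[7.5903] v=[-3.4351]
Step 7: x=[7.2187] v=[-3.7159]
Step 8: x=[6.8308] v=[-3.8795]
Step 9: x=[6.4387] v=[-3.9208]
Step 10: x=[6.0549] v=[-3.8384]
Step 11: x=[5.6914] v=[-3.6350]
Step 12: x=[5.3597] v=[-3.3169]
Step 13: x=[5.0703] v=[-2.8942]
Step 14: x=[4.8323] v=[-2.3802]
Step 15: x=[4.6532] v=[-1.7912]
Step 16: x=[4.5386] v=[-1.1457]
Step 17: x=[4.4922] v=[-0.4640]
Step 18: x=[4.5154] v=[0.2323]
First v>=0 after going negative at step 18, time=1.8000

Answer: 1.8000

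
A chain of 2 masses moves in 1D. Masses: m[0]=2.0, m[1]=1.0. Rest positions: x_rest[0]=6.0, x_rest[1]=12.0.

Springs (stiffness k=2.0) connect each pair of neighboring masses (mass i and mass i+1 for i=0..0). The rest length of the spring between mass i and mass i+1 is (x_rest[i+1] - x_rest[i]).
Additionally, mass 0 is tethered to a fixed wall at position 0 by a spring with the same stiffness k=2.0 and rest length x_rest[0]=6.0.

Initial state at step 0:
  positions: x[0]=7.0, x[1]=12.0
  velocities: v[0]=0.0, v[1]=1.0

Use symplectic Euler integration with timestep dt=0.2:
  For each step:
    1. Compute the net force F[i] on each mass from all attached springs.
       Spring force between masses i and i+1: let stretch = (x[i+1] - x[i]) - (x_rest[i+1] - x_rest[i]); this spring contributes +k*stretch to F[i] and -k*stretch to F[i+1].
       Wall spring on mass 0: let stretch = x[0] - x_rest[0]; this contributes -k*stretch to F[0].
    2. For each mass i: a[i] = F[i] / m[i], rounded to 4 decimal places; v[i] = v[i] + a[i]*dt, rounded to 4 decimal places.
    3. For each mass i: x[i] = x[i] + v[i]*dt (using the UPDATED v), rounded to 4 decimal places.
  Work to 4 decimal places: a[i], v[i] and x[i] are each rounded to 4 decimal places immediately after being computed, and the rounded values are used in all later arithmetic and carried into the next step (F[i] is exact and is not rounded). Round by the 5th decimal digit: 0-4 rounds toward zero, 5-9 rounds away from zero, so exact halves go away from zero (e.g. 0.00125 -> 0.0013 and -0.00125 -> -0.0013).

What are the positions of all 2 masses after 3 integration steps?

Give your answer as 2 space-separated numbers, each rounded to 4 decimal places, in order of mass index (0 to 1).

Step 0: x=[7.0000 12.0000] v=[0.0000 1.0000]
Step 1: x=[6.9200 12.2800] v=[-0.4000 1.4000]
Step 2: x=[6.7776 12.6112] v=[-0.7120 1.6560]
Step 3: x=[6.5974 12.9557] v=[-0.9008 1.7226]

Answer: 6.5974 12.9557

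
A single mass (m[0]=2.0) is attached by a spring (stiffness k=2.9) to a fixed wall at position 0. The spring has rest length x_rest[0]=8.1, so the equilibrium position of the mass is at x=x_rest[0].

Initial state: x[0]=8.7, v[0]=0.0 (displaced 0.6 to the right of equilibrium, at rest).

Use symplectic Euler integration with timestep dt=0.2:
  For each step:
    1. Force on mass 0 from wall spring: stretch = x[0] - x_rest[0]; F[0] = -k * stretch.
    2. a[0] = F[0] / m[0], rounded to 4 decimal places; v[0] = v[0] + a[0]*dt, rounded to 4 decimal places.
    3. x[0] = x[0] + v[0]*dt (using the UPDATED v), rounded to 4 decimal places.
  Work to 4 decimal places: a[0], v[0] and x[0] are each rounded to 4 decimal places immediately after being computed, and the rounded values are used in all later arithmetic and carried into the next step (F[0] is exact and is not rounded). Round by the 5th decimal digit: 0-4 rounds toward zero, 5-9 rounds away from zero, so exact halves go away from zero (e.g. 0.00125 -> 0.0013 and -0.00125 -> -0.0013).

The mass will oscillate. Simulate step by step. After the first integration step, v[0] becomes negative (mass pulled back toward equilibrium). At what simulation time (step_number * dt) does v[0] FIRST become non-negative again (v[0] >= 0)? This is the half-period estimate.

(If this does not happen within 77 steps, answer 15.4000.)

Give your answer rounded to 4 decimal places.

Answer: 2.8000

Derivation:
Step 0: x=[8.7000] v=[0.0000]
Step 1: x=[8.6652] v=[-0.1740]
Step 2: x=[8.5976] v=[-0.3379]
Step 3: x=[8.5012] v=[-0.4822]
Step 4: x=[8.3815] v=[-0.5985]
Step 5: x=[8.2455] v=[-0.6801]
Step 6: x=[8.1010] v=[-0.7223]
Step 7: x=[7.9565] v=[-0.7226]
Step 8: x=[7.8203] v=[-0.6810]
Step 9: x=[7.7003] v=[-0.5999]
Step 10: x=[7.6035] v=[-0.4840]
Step 11: x=[7.5355] v=[-0.3400]
Step 12: x=[7.5002] v=[-0.1763]
Step 13: x=[7.4997] v=[-0.0024]
Step 14: x=[7.5340] v=[0.1717]
First v>=0 after going negative at step 14, time=2.8000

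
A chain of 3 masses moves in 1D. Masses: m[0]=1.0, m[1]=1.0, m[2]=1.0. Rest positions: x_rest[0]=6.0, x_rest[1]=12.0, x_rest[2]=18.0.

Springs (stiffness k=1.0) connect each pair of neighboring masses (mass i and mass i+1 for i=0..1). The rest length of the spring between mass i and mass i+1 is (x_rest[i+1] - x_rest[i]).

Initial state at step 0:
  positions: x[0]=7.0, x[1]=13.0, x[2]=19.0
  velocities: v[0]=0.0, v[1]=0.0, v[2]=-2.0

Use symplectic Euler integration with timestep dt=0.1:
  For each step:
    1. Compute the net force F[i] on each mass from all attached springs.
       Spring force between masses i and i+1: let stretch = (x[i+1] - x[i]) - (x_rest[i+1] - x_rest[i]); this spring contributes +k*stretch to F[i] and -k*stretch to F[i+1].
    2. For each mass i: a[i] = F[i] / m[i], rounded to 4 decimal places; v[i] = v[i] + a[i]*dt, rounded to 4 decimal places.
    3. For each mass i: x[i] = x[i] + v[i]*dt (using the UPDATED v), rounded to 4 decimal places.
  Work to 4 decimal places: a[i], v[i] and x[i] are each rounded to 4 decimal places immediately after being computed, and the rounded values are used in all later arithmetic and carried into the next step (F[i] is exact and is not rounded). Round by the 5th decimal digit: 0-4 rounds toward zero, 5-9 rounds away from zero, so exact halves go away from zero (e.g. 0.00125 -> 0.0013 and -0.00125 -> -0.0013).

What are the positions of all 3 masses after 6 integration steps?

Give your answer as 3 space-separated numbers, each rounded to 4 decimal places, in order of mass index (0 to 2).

Step 0: x=[7.0000 13.0000 19.0000] v=[0.0000 0.0000 -2.0000]
Step 1: x=[7.0000 13.0000 18.8000] v=[0.0000 0.0000 -2.0000]
Step 2: x=[7.0000 12.9980 18.6020] v=[0.0000 -0.0200 -1.9800]
Step 3: x=[7.0000 12.9921 18.4080] v=[-0.0002 -0.0594 -1.9404]
Step 4: x=[6.9999 12.9804 18.2198] v=[-0.0010 -0.1170 -1.8820]
Step 5: x=[6.9996 12.9613 18.0392] v=[-0.0030 -0.1911 -1.8059]
Step 6: x=[6.9989 12.9334 17.8678] v=[-0.0068 -0.2795 -1.7137]

Answer: 6.9989 12.9334 17.8678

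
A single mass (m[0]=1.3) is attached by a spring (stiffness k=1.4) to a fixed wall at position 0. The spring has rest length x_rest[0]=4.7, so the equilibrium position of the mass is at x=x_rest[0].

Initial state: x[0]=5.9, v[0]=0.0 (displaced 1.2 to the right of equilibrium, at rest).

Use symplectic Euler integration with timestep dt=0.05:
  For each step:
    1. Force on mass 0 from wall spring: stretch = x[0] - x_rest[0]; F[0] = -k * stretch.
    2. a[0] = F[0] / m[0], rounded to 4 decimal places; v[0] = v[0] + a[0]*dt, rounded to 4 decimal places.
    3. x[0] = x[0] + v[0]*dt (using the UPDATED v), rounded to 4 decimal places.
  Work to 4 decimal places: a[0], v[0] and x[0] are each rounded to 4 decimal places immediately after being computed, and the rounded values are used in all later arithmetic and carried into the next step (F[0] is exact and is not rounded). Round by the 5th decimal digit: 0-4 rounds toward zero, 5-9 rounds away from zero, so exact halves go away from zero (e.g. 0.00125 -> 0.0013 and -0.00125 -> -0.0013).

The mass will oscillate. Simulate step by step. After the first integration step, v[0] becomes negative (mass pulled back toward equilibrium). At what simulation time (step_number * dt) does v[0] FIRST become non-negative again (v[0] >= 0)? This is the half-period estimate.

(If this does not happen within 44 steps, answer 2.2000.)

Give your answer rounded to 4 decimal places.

Answer: 2.2000

Derivation:
Step 0: x=[5.9000] v=[0.0000]
Step 1: x=[5.8968] v=[-0.0646]
Step 2: x=[5.8904] v=[-0.1290]
Step 3: x=[5.8807] v=[-0.1931]
Step 4: x=[5.8679] v=[-0.2567]
Step 5: x=[5.8519] v=[-0.3196]
Step 6: x=[5.8328] v=[-0.3816]
Step 7: x=[5.8107] v=[-0.4426]
Step 8: x=[5.7856] v=[-0.5024]
Step 9: x=[5.7576] v=[-0.5609]
Step 10: x=[5.7267] v=[-0.6179]
Step 11: x=[5.6930] v=[-0.6732]
Step 12: x=[5.6567] v=[-0.7267]
Step 13: x=[5.6178] v=[-0.7782]
Step 14: x=[5.5764] v=[-0.8276]
Step 15: x=[5.5327] v=[-0.8748]
Step 16: x=[5.4867] v=[-0.9196]
Step 17: x=[5.4386] v=[-0.9620]
Step 18: x=[5.3885] v=[-1.0018]
Step 19: x=[5.3366] v=[-1.0389]
Step 20: x=[5.2829] v=[-1.0732]
Step 21: x=[5.2277] v=[-1.1046]
Step 22: x=[5.1711] v=[-1.1330]
Step 23: x=[5.1132] v=[-1.1584]
Step 24: x=[5.0542] v=[-1.1807]
Step 25: x=[4.9942] v=[-1.1998]
Step 26: x=[4.9334] v=[-1.2156]
Step 27: x=[4.8720] v=[-1.2282]
Step 28: x=[4.8101] v=[-1.2375]
Step 29: x=[4.7479] v=[-1.2434]
Step 30: x=[4.6856] v=[-1.2460]
Step 31: x=[4.6233] v=[-1.2452]
Step 32: x=[4.5612] v=[-1.2411]
Step 33: x=[4.4995] v=[-1.2336]
Step 34: x=[4.4384] v=[-1.2228]
Step 35: x=[4.3780] v=[-1.2087]
Step 36: x=[4.3184] v=[-1.1914]
Step 37: x=[4.2599] v=[-1.1709]
Step 38: x=[4.2025] v=[-1.1472]
Step 39: x=[4.1465] v=[-1.1204]
Step 40: x=[4.0920] v=[-1.0906]
Step 41: x=[4.0391] v=[-1.0579]
Step 42: x=[3.9880] v=[-1.0223]
Step 43: x=[3.9388] v=[-0.9840]
Step 44: x=[3.8917] v=[-0.9430]
v[0] did not become non-negative within 44 steps; using fallback time=2.2000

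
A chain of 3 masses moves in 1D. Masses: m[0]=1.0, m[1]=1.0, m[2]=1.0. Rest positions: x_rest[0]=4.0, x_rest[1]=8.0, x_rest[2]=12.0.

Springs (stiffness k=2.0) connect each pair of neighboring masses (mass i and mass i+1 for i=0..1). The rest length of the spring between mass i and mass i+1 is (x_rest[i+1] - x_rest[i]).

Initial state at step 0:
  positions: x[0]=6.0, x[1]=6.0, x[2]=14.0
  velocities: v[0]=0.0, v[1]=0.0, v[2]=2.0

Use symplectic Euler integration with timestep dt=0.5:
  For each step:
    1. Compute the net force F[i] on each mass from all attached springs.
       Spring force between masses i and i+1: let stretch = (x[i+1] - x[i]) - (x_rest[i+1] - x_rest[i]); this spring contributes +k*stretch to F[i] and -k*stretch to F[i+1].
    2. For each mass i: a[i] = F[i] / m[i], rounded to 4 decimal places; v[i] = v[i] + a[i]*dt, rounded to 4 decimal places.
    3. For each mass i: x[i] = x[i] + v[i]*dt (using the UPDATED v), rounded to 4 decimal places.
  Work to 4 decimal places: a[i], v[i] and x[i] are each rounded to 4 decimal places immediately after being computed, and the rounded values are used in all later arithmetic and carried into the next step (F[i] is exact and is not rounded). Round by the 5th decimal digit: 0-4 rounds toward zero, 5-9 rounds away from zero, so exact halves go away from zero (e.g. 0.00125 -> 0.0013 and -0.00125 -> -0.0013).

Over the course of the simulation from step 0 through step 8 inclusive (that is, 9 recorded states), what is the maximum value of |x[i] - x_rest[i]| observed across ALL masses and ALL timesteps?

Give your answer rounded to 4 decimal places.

Answer: 5.9532

Derivation:
Step 0: x=[6.0000 6.0000 14.0000] v=[0.0000 0.0000 2.0000]
Step 1: x=[4.0000 10.0000 13.0000] v=[-4.0000 8.0000 -2.0000]
Step 2: x=[3.0000 12.5000 12.5000] v=[-2.0000 5.0000 -1.0000]
Step 3: x=[4.7500 10.2500 14.0000] v=[3.5000 -4.5000 3.0000]
Step 4: x=[7.2500 7.1250 15.6250] v=[5.0000 -6.2500 3.2500]
Step 5: x=[7.6875 8.3125 15.0000] v=[0.8750 2.3750 -1.2500]
Step 6: x=[6.4375 12.5313 13.0313] v=[-2.5000 8.4375 -3.9375]
Step 7: x=[6.2344 13.9532 12.8126] v=[-0.4062 2.8437 -0.4375]
Step 8: x=[7.8907 10.9454 15.1642] v=[3.3126 -6.0157 4.7031]
Max displacement = 5.9532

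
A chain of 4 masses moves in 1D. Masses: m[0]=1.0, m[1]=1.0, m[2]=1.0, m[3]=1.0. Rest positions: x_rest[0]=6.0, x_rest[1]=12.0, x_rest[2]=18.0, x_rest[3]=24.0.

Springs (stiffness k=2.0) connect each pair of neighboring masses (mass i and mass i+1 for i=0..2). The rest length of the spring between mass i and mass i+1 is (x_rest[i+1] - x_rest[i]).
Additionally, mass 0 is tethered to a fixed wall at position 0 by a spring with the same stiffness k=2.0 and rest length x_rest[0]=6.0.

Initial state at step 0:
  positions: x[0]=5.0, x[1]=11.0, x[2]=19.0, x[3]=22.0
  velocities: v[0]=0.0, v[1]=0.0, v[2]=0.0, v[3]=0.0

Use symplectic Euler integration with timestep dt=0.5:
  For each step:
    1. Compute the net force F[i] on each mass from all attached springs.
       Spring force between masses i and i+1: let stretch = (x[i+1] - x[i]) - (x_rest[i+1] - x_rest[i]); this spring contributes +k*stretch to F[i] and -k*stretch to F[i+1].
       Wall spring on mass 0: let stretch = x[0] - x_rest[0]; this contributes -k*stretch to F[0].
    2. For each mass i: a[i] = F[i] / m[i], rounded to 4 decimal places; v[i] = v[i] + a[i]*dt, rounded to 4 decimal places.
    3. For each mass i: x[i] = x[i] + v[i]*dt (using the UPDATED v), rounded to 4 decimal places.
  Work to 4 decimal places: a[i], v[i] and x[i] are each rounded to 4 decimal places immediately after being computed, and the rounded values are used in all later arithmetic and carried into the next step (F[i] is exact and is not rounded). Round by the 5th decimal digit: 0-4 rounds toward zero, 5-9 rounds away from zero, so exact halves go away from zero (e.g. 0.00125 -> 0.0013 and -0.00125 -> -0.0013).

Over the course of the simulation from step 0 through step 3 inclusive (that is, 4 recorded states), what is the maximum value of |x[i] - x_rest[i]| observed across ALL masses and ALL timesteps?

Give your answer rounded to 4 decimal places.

Answer: 2.7500

Derivation:
Step 0: x=[5.0000 11.0000 19.0000 22.0000] v=[0.0000 0.0000 0.0000 0.0000]
Step 1: x=[5.5000 12.0000 16.5000 23.5000] v=[1.0000 2.0000 -5.0000 3.0000]
Step 2: x=[6.5000 12.0000 15.2500 24.5000] v=[2.0000 0.0000 -2.5000 2.0000]
Step 3: x=[7.0000 10.8750 17.0000 23.8750] v=[1.0000 -2.2500 3.5000 -1.2500]
Max displacement = 2.7500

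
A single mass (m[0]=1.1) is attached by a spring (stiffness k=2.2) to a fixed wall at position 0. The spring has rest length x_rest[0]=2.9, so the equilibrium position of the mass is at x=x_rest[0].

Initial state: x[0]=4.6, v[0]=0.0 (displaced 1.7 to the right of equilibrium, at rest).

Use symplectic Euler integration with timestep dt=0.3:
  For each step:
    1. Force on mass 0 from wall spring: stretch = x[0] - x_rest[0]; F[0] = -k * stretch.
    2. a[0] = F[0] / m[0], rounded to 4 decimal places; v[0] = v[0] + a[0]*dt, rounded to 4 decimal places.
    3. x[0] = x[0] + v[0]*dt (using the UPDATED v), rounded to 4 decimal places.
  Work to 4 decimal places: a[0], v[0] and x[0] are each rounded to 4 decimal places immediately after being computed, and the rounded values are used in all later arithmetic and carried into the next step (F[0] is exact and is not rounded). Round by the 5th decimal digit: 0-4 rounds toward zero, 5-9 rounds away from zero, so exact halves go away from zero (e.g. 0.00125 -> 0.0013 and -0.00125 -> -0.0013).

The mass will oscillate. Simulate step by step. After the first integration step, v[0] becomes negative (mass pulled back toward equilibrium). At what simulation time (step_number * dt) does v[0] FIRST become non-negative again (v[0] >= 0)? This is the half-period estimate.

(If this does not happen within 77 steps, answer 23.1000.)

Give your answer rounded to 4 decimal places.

Answer: 2.4000

Derivation:
Step 0: x=[4.6000] v=[0.0000]
Step 1: x=[4.2940] v=[-1.0200]
Step 2: x=[3.7371] v=[-1.8564]
Step 3: x=[3.0295] v=[-2.3587]
Step 4: x=[2.2986] v=[-2.4364]
Step 5: x=[1.6759] v=[-2.0756]
Step 6: x=[1.2736] v=[-1.3411]
Step 7: x=[1.1640] v=[-0.3653]
Step 8: x=[1.3669] v=[0.6763]
First v>=0 after going negative at step 8, time=2.4000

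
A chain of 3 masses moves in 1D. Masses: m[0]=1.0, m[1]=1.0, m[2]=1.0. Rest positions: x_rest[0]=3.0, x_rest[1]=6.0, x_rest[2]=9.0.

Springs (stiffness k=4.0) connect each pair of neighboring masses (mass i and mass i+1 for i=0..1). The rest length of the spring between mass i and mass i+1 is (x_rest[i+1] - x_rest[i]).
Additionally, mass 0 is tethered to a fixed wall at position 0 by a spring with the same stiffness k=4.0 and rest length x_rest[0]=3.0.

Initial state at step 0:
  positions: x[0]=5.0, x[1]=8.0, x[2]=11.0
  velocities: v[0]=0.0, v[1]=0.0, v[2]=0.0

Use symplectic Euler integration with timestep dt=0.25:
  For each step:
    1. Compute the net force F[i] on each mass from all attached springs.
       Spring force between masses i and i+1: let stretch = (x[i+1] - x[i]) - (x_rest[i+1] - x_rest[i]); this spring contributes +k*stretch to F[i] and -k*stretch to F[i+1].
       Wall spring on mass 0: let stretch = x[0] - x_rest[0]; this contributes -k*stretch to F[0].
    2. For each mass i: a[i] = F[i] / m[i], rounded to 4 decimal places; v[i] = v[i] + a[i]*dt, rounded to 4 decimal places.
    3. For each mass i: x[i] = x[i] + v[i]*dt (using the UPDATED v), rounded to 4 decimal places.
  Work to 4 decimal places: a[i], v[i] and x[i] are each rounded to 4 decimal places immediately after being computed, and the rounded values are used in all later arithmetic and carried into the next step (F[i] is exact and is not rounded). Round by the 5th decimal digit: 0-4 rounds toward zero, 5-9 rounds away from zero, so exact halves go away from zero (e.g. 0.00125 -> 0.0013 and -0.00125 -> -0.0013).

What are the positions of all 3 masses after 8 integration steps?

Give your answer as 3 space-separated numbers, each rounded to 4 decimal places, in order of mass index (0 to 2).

Answer: 3.0903 5.6040 7.8354

Derivation:
Step 0: x=[5.0000 8.0000 11.0000] v=[0.0000 0.0000 0.0000]
Step 1: x=[4.5000 8.0000 11.0000] v=[-2.0000 0.0000 0.0000]
Step 2: x=[3.7500 7.8750 11.0000] v=[-3.0000 -0.5000 0.0000]
Step 3: x=[3.0938 7.5000 10.9688] v=[-2.6250 -1.5000 -0.1250]
Step 4: x=[2.7657 6.8907 10.8204] v=[-1.3126 -2.4374 -0.5938]
Step 5: x=[2.7774 6.2325 10.4395] v=[0.0467 -2.6327 -1.5235]
Step 6: x=[2.9585 5.7623 9.7569] v=[0.7244 -1.8808 -2.7305]
Step 7: x=[3.1009 5.5898 8.8256] v=[0.5697 -0.6900 -3.7251]
Step 8: x=[3.0903 5.6040 7.8354] v=[-0.0423 0.0569 -3.9609]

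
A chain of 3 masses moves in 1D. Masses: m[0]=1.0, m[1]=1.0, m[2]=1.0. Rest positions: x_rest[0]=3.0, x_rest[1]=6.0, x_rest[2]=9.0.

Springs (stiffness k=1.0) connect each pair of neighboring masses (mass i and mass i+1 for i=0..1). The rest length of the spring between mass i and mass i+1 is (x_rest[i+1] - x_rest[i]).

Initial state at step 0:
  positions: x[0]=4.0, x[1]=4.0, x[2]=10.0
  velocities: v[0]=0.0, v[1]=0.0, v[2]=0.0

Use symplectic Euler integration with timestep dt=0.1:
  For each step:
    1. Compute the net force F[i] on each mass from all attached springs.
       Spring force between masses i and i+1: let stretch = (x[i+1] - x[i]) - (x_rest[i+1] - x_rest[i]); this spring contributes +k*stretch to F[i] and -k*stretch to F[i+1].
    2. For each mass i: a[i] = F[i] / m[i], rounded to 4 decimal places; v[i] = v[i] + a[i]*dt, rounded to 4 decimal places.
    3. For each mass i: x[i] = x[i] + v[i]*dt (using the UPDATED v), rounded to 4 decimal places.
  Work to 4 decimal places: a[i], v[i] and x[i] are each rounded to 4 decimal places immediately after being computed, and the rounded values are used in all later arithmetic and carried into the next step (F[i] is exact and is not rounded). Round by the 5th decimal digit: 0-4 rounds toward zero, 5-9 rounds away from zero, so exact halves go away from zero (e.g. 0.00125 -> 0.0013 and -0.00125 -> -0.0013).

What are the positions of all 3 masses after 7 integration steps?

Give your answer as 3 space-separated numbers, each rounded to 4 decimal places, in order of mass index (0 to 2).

Answer: 3.2678 5.4643 9.2678

Derivation:
Step 0: x=[4.0000 4.0000 10.0000] v=[0.0000 0.0000 0.0000]
Step 1: x=[3.9700 4.0600 9.9700] v=[-0.3000 0.6000 -0.3000]
Step 2: x=[3.9109 4.1782 9.9109] v=[-0.5910 1.1820 -0.5910]
Step 3: x=[3.8245 4.3511 9.8245] v=[-0.8643 1.7285 -0.8643]
Step 4: x=[3.7133 4.5734 9.7133] v=[-1.1116 2.2232 -1.1116]
Step 5: x=[3.5807 4.8385 9.5807] v=[-1.3256 2.6512 -1.3256]
Step 6: x=[3.4307 5.1385 9.4307] v=[-1.4998 2.9996 -1.4998]
Step 7: x=[3.2678 5.4643 9.2678] v=[-1.6290 3.2580 -1.6290]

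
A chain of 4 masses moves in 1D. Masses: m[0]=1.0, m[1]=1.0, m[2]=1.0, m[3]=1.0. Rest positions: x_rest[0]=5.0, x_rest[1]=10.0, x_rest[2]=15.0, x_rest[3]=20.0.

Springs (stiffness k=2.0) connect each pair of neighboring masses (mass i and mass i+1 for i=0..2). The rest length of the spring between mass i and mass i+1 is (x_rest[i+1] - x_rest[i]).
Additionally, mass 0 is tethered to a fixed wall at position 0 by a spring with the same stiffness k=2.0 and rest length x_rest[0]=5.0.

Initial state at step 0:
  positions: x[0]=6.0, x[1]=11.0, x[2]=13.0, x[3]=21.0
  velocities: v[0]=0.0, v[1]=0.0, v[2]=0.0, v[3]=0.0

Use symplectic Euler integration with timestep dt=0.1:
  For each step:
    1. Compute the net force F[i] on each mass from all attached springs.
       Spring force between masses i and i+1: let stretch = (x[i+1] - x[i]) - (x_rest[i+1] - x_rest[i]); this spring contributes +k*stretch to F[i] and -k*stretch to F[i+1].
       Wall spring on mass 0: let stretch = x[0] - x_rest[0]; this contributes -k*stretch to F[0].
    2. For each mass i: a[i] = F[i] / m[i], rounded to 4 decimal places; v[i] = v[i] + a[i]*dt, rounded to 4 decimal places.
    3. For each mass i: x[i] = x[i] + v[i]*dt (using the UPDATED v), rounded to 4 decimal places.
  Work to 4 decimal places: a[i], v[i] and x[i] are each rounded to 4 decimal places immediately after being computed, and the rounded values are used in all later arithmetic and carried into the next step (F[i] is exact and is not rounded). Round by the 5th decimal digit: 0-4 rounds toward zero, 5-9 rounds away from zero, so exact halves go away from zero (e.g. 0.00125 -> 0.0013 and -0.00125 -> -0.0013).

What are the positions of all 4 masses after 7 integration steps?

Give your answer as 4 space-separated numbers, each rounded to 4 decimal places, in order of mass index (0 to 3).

Answer: 5.4098 9.8095 15.5424 19.7304

Derivation:
Step 0: x=[6.0000 11.0000 13.0000 21.0000] v=[0.0000 0.0000 0.0000 0.0000]
Step 1: x=[5.9800 10.9400 13.1200 20.9400] v=[-0.2000 -0.6000 1.2000 -0.6000]
Step 2: x=[5.9396 10.8244 13.3528 20.8236] v=[-0.4040 -1.1560 2.3280 -1.1640]
Step 3: x=[5.8781 10.6617 13.6845 20.6578] v=[-0.6150 -1.6273 3.3165 -1.6582]
Step 4: x=[5.7947 10.4638 14.0952 20.4525] v=[-0.8339 -1.9795 4.1066 -2.0529]
Step 5: x=[5.6888 10.2451 14.5604 20.2201] v=[-1.0590 -2.1870 4.6518 -2.3244]
Step 6: x=[5.5603 10.0216 15.0525 19.9745] v=[-1.2855 -2.2352 4.9207 -2.4563]
Step 7: x=[5.4098 9.8095 15.5424 19.7304] v=[-1.5053 -2.1213 4.8989 -2.4407]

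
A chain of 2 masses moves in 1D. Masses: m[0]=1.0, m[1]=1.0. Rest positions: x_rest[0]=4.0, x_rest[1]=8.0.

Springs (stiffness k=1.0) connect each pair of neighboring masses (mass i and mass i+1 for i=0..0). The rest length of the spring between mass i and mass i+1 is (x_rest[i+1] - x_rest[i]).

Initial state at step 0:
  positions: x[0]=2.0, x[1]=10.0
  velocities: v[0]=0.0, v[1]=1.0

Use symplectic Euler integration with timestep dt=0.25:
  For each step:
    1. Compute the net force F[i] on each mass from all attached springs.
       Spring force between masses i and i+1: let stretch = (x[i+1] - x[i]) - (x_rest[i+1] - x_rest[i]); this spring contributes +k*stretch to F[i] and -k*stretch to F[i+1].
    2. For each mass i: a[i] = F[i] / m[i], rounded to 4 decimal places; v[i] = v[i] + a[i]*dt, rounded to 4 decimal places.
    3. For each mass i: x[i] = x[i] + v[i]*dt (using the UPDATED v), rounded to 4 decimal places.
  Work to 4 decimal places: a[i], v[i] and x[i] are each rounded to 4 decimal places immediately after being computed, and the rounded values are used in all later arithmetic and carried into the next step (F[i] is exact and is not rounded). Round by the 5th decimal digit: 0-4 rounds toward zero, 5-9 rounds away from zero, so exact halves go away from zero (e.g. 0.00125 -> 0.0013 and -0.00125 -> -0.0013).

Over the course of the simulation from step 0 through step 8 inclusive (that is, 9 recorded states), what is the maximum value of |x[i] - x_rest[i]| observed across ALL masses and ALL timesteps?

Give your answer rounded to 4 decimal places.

Answer: 2.9118

Derivation:
Step 0: x=[2.0000 10.0000] v=[0.0000 1.0000]
Step 1: x=[2.2500 10.0000] v=[1.0000 0.0000]
Step 2: x=[2.7344 9.7656] v=[1.9375 -0.9375]
Step 3: x=[3.4082 9.3418] v=[2.6953 -1.6953]
Step 4: x=[4.2029 8.7971] v=[3.1787 -2.1787]
Step 5: x=[5.0347 8.2153] v=[3.3273 -2.3273]
Step 6: x=[5.8153 7.6847] v=[3.1225 -2.1225]
Step 7: x=[6.4628 7.2872] v=[2.5899 -1.5899]
Step 8: x=[6.9118 7.0882] v=[1.7960 -0.7960]
Max displacement = 2.9118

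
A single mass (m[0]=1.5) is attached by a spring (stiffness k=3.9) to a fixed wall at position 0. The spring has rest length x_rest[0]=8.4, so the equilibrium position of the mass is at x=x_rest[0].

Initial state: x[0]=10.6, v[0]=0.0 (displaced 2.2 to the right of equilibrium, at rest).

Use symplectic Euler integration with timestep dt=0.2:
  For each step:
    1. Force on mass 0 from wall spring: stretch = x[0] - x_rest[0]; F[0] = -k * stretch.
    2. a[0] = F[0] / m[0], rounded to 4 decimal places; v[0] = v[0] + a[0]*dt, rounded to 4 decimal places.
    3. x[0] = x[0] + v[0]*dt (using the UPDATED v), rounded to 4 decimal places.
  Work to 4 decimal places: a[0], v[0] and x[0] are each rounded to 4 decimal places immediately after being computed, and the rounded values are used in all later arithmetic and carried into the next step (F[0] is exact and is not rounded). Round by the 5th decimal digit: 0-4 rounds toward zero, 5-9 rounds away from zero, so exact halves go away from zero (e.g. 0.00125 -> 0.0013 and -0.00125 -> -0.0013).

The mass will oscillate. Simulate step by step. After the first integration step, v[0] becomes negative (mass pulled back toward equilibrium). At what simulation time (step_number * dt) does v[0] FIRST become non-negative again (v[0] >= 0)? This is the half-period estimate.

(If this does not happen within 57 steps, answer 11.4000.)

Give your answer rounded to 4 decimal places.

Answer: 2.0000

Derivation:
Step 0: x=[10.6000] v=[0.0000]
Step 1: x=[10.3712] v=[-1.1440]
Step 2: x=[9.9374] v=[-2.1690]
Step 3: x=[9.3437] v=[-2.9684]
Step 4: x=[8.6519] v=[-3.4591]
Step 5: x=[7.9339] v=[-3.5901]
Step 6: x=[7.2644] v=[-3.3477]
Step 7: x=[6.7130] v=[-2.7572]
Step 8: x=[6.3370] v=[-1.8800]
Step 9: x=[6.1756] v=[-0.8072]
Step 10: x=[6.2455] v=[0.3495]
First v>=0 after going negative at step 10, time=2.0000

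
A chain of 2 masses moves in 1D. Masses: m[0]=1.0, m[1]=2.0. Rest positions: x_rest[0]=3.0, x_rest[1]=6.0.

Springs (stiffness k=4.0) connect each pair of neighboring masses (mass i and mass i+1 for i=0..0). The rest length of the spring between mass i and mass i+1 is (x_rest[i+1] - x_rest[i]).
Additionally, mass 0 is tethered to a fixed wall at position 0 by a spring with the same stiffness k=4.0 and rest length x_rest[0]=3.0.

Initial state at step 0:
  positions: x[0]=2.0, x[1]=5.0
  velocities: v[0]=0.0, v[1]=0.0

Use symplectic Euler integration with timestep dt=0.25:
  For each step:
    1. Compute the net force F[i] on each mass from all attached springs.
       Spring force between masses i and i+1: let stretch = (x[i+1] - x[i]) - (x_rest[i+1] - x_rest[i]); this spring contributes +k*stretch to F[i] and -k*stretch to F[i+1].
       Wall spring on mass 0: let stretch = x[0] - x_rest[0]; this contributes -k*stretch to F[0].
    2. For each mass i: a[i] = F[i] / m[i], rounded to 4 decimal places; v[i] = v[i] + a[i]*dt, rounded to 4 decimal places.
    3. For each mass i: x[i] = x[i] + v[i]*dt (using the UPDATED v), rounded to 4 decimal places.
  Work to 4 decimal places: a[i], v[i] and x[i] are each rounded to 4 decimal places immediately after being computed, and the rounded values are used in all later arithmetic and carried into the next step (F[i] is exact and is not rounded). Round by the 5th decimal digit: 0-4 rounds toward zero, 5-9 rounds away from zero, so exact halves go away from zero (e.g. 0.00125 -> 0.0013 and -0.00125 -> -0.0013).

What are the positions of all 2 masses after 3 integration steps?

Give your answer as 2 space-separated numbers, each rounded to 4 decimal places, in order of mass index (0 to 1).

Answer: 2.9453 5.1368

Derivation:
Step 0: x=[2.0000 5.0000] v=[0.0000 0.0000]
Step 1: x=[2.2500 5.0000] v=[1.0000 0.0000]
Step 2: x=[2.6250 5.0313] v=[1.5000 0.1250]
Step 3: x=[2.9453 5.1368] v=[1.2813 0.4219]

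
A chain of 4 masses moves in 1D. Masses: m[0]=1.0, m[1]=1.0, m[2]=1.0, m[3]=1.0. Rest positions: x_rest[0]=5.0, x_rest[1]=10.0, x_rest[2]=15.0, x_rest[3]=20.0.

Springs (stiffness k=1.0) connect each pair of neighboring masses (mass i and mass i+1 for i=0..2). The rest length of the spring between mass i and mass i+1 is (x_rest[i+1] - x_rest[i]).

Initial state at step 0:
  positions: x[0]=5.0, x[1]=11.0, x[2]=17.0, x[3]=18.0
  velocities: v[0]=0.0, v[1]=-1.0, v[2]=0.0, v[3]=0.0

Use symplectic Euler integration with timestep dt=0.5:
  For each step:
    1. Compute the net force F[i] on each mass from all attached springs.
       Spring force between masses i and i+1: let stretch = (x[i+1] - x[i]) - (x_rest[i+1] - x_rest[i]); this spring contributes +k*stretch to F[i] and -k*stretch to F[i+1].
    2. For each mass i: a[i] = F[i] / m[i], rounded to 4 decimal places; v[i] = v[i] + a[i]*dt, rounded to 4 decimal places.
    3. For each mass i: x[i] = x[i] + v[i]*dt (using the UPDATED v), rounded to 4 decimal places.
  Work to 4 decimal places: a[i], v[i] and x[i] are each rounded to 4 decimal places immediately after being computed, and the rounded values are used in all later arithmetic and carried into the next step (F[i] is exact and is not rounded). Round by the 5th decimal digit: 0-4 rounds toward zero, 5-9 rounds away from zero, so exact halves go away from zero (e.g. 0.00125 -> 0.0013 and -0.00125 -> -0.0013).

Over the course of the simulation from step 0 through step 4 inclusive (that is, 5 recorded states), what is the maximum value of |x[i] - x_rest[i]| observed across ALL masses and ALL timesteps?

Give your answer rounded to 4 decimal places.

Step 0: x=[5.0000 11.0000 17.0000 18.0000] v=[0.0000 -1.0000 0.0000 0.0000]
Step 1: x=[5.2500 10.5000 15.7500 19.0000] v=[0.5000 -1.0000 -2.5000 2.0000]
Step 2: x=[5.5625 10.0000 14.0000 20.4375] v=[0.6250 -1.0000 -3.5000 2.8750]
Step 3: x=[5.7344 9.3906 12.8594 21.5157] v=[0.3438 -1.2188 -2.2813 2.1563]
Step 4: x=[5.5704 8.7344 13.0157 21.6798] v=[-0.3281 -1.3125 0.3125 0.3282]
Max displacement = 2.1406

Answer: 2.1406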